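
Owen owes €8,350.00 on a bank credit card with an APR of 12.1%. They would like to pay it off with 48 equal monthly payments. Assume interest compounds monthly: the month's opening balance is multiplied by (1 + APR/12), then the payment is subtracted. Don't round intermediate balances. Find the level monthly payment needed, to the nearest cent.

€220.30

Monthly rate r = 12.1%/12 = 1.00833% = 0.0100833.
Level-payment amortization: P = B₀·r / (1 − (1+r)^(−n)) = 8350.00·0.0100833 / (1 − 1.01008^(−48)).
Denominator 1 − (1+r)^(−48) = 0.382191113.
P = 84.1958 / 0.382191113 ≈ 220.30.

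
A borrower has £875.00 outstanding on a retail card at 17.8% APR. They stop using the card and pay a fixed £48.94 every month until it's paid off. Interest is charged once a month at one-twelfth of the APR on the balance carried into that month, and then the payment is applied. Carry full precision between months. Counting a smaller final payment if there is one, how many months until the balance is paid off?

Monthly rate r = 17.8%/12 = 1.48333% = 0.0148333.
Recurrence: B ← B·(1+r) − £48.94.
Month 1: interest £12.98; balance after payment £839.04.
Month 2: interest £12.45; balance after payment £802.54.
Closed form: n = −ln(1 − rB₀/P)/ln(1+r) = −ln(0.73479)/ln(1.01483) ≈ 20.929, so the balance reaches zero during payment 21.

21 payments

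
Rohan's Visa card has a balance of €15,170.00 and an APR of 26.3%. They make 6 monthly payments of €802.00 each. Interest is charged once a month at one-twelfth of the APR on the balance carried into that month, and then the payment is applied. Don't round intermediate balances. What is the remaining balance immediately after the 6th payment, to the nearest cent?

€12,193.91

Monthly rate r = 26.3%/12 = 2.19167% = 0.0219167.
Each month: B ← B·(1+r) − €802.00.
Month 1: interest €332.48; balance after payment €14,700.48.
Month 2: interest €322.19; balance after payment €14,220.66.
Month 3: interest €311.67; balance after payment €13,730.33.
Month 4: interest €300.92; balance after payment €13,229.25.
Month 5: interest €289.94; balance after payment €12,717.19.
Month 6: interest €278.72; balance after payment €12,193.91.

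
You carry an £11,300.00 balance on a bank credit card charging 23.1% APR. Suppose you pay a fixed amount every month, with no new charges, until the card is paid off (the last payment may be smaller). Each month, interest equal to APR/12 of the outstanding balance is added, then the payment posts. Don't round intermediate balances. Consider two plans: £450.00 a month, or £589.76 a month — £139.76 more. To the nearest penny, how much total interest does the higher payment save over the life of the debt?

Monthly rate r = 23.1%/12 = 1.925% = 0.01925.
At £450.00/mo: n = ⌈−ln(1 − rB₀/P)/ln(1+r)⌉ = 35 payments (last £288.56); total interest = total paid − £11,300.00 = £4,288.56.
At £589.76/mo: 25 payments (last £80.49); total interest £2,934.73.
Interest saved = £4,288.56 − £2,934.73 = £1,353.83.

£1,353.83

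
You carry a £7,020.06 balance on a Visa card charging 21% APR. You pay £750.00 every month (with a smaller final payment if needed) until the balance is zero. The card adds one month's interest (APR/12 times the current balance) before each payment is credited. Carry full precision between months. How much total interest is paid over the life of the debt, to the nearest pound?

£715

Monthly rate r = 21%/12 = 1.75% = 0.0175.
Payoff takes n = ⌈−ln(1 − rB₀/P)/ln(1+r)⌉ = ⌈10.311⌉ = 11 payments; the last is £234.96.
Total paid = 10·£750.00 + £234.96 = £7,734.96.
Total interest = total paid − principal = £7,734.96 − £7,020.06 = £714.90.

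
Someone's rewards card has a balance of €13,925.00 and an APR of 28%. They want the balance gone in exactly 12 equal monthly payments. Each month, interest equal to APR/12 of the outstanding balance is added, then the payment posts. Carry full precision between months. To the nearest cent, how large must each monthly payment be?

Monthly rate r = 28%/12 = 2.33333% = 0.0233333.
Level-payment amortization: P = B₀·r / (1 − (1+r)^(−n)) = 13925.00·0.0233333 / (1 − 1.02333^(−12)).
Denominator 1 − (1+r)^(−12) = 0.241781196.
P = 324.917 / 0.241781196 ≈ 1343.85.

€1,343.85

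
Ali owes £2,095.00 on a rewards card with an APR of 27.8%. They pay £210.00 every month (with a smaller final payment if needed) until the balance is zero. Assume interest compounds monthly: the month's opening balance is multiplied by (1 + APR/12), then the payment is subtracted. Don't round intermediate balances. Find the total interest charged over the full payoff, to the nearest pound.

Monthly rate r = 27.8%/12 = 2.31667% = 0.0231667.
Payoff takes n = ⌈−ln(1 − rB₀/P)/ln(1+r)⌉ = ⌈11.475⌉ = 12 payments; the last is £100.43.
Total paid = 11·£210.00 + £100.43 = £2,410.43.
Total interest = total paid − principal = £2,410.43 − £2,095.00 = £315.43.

£315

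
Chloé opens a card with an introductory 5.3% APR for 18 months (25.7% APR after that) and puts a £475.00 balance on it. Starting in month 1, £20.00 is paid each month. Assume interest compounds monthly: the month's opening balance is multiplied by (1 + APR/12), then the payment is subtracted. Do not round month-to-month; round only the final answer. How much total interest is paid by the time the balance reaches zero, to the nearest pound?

Promo months 1–18 at r₀ = 5.3%/12 = 0.00441667; months 19+ at r₁ = 25.7%/12 = 0.0214167.
After month 18: iterate B ← B·(1+r₀) − £20.00 for 18 months → £140.38.
Then at r₁ with £20.00/mo: n₂ = −ln(1 − r₁·B/P)/ln(1+r₁) ≈ 7.69 → 8 more payments.
Total paid = 25·£20.00 + £13.79 = £513.79; interest = £513.79 − £475.00 = £38.79.

£39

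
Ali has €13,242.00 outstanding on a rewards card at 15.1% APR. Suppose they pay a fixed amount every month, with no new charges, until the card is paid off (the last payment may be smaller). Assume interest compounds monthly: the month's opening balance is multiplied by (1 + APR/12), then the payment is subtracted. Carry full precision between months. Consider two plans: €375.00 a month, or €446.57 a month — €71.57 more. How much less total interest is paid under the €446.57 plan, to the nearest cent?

€942.72

Monthly rate r = 15.1%/12 = 1.25833% = 0.0125833.
At €375.00/mo: n = ⌈−ln(1 − rB₀/P)/ln(1+r)⌉ = 47 payments (last €371.33); total interest = total paid − €13,242.00 = €4,379.33.
At €446.57/mo: 38 payments (last €155.52); total interest €3,436.61.
Interest saved = €4,379.33 − €3,436.61 = €942.72.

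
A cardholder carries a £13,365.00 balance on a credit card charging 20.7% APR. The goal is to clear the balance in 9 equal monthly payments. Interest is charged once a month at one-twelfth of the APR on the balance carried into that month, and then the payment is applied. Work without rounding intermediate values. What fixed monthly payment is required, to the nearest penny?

£1,616.00

Monthly rate r = 20.7%/12 = 1.725% = 0.01725.
Level-payment amortization: P = B₀·r / (1 − (1+r)^(−n)) = 13365.00·0.01725 / (1 − 1.01725^(−9)).
Denominator 1 − (1+r)^(−9) = 0.142664685.
P = 230.546 / 0.142664685 ≈ 1616.00.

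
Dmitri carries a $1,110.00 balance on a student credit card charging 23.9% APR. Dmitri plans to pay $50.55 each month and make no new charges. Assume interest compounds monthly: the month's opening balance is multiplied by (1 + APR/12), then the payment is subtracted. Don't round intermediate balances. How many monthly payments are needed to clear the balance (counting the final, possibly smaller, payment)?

Monthly rate r = 23.9%/12 = 1.99167% = 0.0199167.
Recurrence: B ← B·(1+r) − $50.55.
Month 1: interest $22.11; balance after payment $1,081.56.
Month 2: interest $21.54; balance after payment $1,052.55.
Closed form: n = −ln(1 − rB₀/P)/ln(1+r) = −ln(0.56266)/ln(1.01992) ≈ 29.161, so the balance reaches zero during payment 30.

30 months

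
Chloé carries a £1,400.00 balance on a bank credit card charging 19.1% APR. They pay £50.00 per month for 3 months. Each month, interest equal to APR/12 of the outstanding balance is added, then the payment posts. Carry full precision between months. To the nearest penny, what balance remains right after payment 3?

£1,315.52

Monthly rate r = 19.1%/12 = 1.59167% = 0.0159167.
Each month: B ← B·(1+r) − £50.00.
Month 1: interest £22.28; balance after payment £1,372.28.
Month 2: interest £21.84; balance after payment £1,344.13.
Month 3: interest £21.39; balance after payment £1,315.52.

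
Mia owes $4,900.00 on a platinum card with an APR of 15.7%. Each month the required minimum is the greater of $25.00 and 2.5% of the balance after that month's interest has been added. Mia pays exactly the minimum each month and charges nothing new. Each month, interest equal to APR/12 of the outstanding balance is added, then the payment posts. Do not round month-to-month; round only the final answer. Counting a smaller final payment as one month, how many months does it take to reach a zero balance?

Monthly rate r = 15.7%/12 = 1.30833% = 0.0130833.
While 2.5% of the post-interest balance exceeds $25.00, each month B ← (B·(1+r))·(1 − 0.025), i.e. B shrinks by the factor (1+r)·0.975 = 0.98776.
This holds for months 1–131. Entering month 132 the balance is $975.70; 2.5% of the post-interest balance is now below $25.00, so the flat $25.00 minimum applies from here.
From month 132 a fixed $25.00 at rate r clears $975.70 in 55 more payments. Total: 131 + 55 = 186 months.

186 months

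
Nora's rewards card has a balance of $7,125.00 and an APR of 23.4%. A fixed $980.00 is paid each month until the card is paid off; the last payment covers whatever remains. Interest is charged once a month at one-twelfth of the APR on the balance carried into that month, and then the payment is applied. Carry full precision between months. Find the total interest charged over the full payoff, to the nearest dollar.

$634

Monthly rate r = 23.4%/12 = 1.95% = 0.0195.
Payoff takes n = ⌈−ln(1 − rB₀/P)/ln(1+r)⌉ = ⌈7.917⌉ = 8 payments; the last is $898.93.
Total paid = 7·$980.00 + $898.93 = $7,758.93.
Total interest = total paid − principal = $7,758.93 − $7,125.00 = $633.93.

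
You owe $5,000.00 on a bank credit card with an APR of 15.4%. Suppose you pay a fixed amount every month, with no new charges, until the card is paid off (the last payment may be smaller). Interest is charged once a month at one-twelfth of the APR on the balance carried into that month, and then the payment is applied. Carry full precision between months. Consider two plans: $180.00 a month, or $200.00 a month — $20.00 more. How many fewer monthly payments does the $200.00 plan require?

Monthly rate r = 15.4%/12 = 1.28333% = 0.0128333.
At $180.00/mo: n = ⌈−ln(1 − rB₀/P)/ln(1+r)⌉ = 35 payments (last $102.58); total interest = total paid − $5,000.00 = $1,222.58.
At $200.00/mo: 31 payments (last $68.33); total interest $1,068.33.
Payments saved = 35 − 31 = 4.

4 fewer payments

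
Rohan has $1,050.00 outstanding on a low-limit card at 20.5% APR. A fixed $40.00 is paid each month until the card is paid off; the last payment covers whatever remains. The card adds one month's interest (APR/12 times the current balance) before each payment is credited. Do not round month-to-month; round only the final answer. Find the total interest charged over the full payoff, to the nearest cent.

Monthly rate r = 20.5%/12 = 1.70833% = 0.0170833.
Payoff takes n = ⌈−ln(1 − rB₀/P)/ln(1+r)⌉ = ⌈35.126⌉ = 36 payments; the last is $5.07.
Total paid = 35·$40.00 + $5.07 = $1,405.07.
Total interest = total paid − principal = $1,405.07 − $1,050.00 = $355.07.

$355.07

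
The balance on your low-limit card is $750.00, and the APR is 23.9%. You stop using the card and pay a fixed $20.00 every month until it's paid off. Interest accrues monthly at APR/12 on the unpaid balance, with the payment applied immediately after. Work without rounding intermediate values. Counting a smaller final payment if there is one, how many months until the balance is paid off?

70 payments

Monthly rate r = 23.9%/12 = 1.99167% = 0.0199167.
Recurrence: B ← B·(1+r) − $20.00.
Month 1: interest $14.94; balance after payment $744.94.
Month 2: interest $14.84; balance after payment $739.77.
Closed form: n = −ln(1 − rB₀/P)/ln(1+r) = −ln(0.25313)/ln(1.01992) ≈ 69.666, so the balance reaches zero during payment 70.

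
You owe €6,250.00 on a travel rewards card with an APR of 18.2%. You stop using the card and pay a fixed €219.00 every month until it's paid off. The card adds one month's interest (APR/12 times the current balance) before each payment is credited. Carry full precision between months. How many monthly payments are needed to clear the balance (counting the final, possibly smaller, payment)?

38 payments

Monthly rate r = 18.2%/12 = 1.51667% = 0.0151667.
Recurrence: B ← B·(1+r) − €219.00.
Month 1: interest €94.79; balance after payment €6,125.79.
Month 2: interest €92.91; balance after payment €5,999.70.
Closed form: n = −ln(1 − rB₀/P)/ln(1+r) = −ln(0.56716)/ln(1.01517) ≈ 37.675, so the balance reaches zero during payment 38.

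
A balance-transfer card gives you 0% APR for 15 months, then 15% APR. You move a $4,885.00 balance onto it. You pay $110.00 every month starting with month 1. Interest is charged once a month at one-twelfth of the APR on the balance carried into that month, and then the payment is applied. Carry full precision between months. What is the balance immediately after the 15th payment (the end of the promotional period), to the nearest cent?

Promo months 1–15 at r₀ = 0%/12 = 0; months 16+ at r₁ = 15%/12 = 0.0125.
After month 15 (no interest yet): B = $4,885.00 − 15·$110.00 = $3,235.00.

$3,235.00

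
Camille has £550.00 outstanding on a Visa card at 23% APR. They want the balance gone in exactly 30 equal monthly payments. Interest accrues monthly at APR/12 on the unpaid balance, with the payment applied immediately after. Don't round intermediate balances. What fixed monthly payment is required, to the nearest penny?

Monthly rate r = 23%/12 = 1.91667% = 0.0191667.
Level-payment amortization: P = B₀·r / (1 − (1+r)^(−n)) = 550.00·0.0191667 / (1 − 1.01917^(−30)).
Denominator 1 − (1+r)^(−30) = 0.434225108.
P = 10.5417 / 0.434225108 ≈ 24.28.

£24.28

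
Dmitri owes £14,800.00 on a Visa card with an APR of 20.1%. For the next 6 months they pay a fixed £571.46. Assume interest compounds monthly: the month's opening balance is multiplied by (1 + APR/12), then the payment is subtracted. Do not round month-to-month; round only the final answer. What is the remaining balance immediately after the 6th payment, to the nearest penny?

£12,775.51

Monthly rate r = 20.1%/12 = 1.675% = 0.01675.
Each month: B ← B·(1+r) − £571.46.
Month 1: interest £247.90; balance after payment £14,476.44.
Month 2: interest £242.48; balance after payment £14,147.46.
Month 3: interest £236.97; balance after payment £13,812.97.
Month 4: interest £231.37; balance after payment £13,472.88.
Month 5: interest £225.67; balance after payment £13,127.09.
Month 6: interest £219.88; balance after payment £12,775.51.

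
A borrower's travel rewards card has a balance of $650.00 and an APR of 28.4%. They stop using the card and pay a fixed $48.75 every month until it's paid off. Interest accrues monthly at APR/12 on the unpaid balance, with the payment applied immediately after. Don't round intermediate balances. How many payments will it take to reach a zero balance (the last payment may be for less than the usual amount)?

17 months

Monthly rate r = 28.4%/12 = 2.36667% = 0.0236667.
Recurrence: B ← B·(1+r) − $48.75.
Month 1: interest $15.38; balance after payment $616.63.
Month 2: interest $14.59; balance after payment $582.48.
Closed form: n = −ln(1 − rB₀/P)/ln(1+r) = −ln(0.68444)/ln(1.02367) ≈ 16.209, so the balance reaches zero during payment 17.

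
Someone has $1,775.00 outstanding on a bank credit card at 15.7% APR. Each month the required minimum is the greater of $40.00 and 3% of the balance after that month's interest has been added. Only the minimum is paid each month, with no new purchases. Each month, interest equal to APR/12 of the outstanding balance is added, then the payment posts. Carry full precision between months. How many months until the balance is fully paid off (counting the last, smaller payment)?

61 months

Monthly rate r = 15.7%/12 = 1.30833% = 0.0130833.
While 3% of the post-interest balance exceeds $40.00, each month B ← (B·(1+r))·(1 − 0.03), i.e. B shrinks by the factor (1+r)·0.97 = 0.98269.
This holds for months 1–18. Entering month 19 the balance is $1,296.29; 3% of the post-interest balance is now below $40.00, so the flat $40.00 minimum applies from here.
From month 19 a fixed $40.00 at rate r clears $1,296.29 in 43 more payments. Total: 18 + 43 = 61 months.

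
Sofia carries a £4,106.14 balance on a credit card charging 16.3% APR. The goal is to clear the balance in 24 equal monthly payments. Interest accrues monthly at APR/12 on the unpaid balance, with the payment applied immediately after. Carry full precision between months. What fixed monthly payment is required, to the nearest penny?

Monthly rate r = 16.3%/12 = 1.35833% = 0.0135833.
Level-payment amortization: P = B₀·r / (1 − (1+r)^(−n)) = 4106.14·0.0135833 / (1 − 1.01358^(−24)).
Denominator 1 − (1+r)^(−24) = 0.276609263.
P = 55.7751 / 0.276609263 ≈ 201.64.

£201.64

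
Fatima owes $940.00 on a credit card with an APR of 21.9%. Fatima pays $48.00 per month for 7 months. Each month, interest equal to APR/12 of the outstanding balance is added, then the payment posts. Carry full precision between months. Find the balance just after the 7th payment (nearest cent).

Monthly rate r = 21.9%/12 = 1.825% = 0.01825.
Each month: B ← B·(1+r) − $48.00.
Month 1: interest $17.15; balance after payment $909.15.
Month 2: interest $16.59; balance after payment $877.75.
Month 3: interest $16.02; balance after payment $845.77.
Month 4: interest $15.44; balance after payment $813.20.
Month 5: interest $14.84; balance after payment $780.04.
Month 6: interest $14.24; balance after payment $746.28.
Month 7: interest $13.62; balance after payment $711.90.

$711.90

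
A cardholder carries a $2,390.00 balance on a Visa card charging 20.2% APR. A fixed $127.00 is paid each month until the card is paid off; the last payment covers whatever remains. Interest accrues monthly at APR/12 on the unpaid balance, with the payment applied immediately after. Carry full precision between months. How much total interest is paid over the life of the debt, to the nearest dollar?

$508

Monthly rate r = 20.2%/12 = 1.68333% = 0.0168333.
Payoff takes n = ⌈−ln(1 − rB₀/P)/ln(1+r)⌉ = ⌈22.820⌉ = 23 payments; the last is $104.34.
Total paid = 22·$127.00 + $104.34 = $2,898.34.
Total interest = total paid − principal = $2,898.34 − $2,390.00 = $508.34.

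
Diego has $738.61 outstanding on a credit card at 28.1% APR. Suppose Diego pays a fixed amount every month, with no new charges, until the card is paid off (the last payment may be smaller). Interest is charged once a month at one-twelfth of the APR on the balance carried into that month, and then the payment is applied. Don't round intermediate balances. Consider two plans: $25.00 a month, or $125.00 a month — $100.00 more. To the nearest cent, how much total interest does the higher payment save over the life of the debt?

$466.79

Monthly rate r = 28.1%/12 = 2.34167% = 0.0234167.
At $25.00/mo: n = ⌈−ln(1 − rB₀/P)/ln(1+r)⌉ = 51 payments (last $21.39); total interest = total paid − $738.61 = $532.78.
At $125.00/mo: 7 payments (last $54.60); total interest $65.99.
Interest saved = $532.78 − $65.99 = $466.79.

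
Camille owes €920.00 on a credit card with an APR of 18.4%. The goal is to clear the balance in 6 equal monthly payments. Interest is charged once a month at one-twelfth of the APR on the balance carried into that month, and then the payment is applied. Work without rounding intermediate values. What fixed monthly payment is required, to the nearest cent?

€161.67

Monthly rate r = 18.4%/12 = 1.53333% = 0.0153333.
Level-payment amortization: P = B₀·r / (1 − (1+r)^(−n)) = 920.00·0.0153333 / (1 − 1.01533^(−6)).
Denominator 1 − (1+r)^(−6) = 0.0872577916.
P = 14.1067 / 0.0872577916 ≈ 161.67.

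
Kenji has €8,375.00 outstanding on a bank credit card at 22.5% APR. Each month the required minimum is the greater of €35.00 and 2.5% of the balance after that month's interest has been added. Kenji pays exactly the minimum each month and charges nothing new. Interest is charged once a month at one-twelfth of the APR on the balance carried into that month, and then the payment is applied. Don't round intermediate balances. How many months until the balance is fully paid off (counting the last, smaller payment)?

Monthly rate r = 22.5%/12 = 1.875% = 0.01875.
While 2.5% of the post-interest balance exceeds €35.00, each month B ← (B·(1+r))·(1 − 0.025), i.e. B shrinks by the factor (1+r)·0.975 = 0.99328.
This holds for months 1–269. Entering month 270 the balance is €1,365.89; 2.5% of the post-interest balance is now below €35.00, so the flat €35.00 minimum applies from here.
From month 270 a fixed €35.00 at rate r clears €1,365.89 in 71 more payments. Total: 269 + 71 = 340 months.

340 months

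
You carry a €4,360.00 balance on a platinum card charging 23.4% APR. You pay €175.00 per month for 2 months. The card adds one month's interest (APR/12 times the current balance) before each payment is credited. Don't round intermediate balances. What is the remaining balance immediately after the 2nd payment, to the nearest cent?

Monthly rate r = 23.4%/12 = 1.95% = 0.0195.
Each month: B ← B·(1+r) − €175.00.
Month 1: interest €85.02; balance after payment €4,270.02.
Month 2: interest €83.27; balance after payment €4,178.29.

€4,178.29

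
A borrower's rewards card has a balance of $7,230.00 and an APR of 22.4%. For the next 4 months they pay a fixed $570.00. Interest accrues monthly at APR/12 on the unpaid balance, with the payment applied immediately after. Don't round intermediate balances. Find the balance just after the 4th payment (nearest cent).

Monthly rate r = 22.4%/12 = 1.86667% = 0.0186667.
Each month: B ← B·(1+r) − $570.00.
Month 1: interest $134.96; balance after payment $6,794.96.
Month 2: interest $126.84; balance after payment $6,351.80.
Month 3: interest $118.57; balance after payment $5,900.37.
Month 4: interest $110.14; balance after payment $5,440.51.

$5,440.51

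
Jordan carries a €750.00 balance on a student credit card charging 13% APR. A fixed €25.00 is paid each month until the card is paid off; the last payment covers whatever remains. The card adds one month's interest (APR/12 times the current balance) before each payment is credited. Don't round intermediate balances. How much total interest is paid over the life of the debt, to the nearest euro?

€162

Monthly rate r = 13%/12 = 1.08333% = 0.0108333.
Payoff takes n = ⌈−ln(1 − rB₀/P)/ln(1+r)⌉ = ⌈36.477⌉ = 37 payments; the last is €11.96.
Total paid = 36·€25.00 + €11.96 = €911.96.
Total interest = total paid − principal = €911.96 − €750.00 = €161.96.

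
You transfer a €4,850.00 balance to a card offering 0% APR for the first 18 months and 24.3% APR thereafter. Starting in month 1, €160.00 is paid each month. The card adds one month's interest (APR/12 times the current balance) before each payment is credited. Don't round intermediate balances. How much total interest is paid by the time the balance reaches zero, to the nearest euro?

€319

Promo months 1–18 at r₀ = 0%/12 = 0; months 19+ at r₁ = 24.3%/12 = 0.02025.
After month 18 (no interest yet): B = €4,850.00 − 18·€160.00 = €1,970.00.
Then at r₁ with €160.00/mo: n₂ = −ln(1 − r₁·B/P)/ln(1+r₁) ≈ 14.31 → 15 more payments.
Total paid = 32·€160.00 + €49.18 = €5,169.18; interest = €5,169.18 − €4,850.00 = €319.18.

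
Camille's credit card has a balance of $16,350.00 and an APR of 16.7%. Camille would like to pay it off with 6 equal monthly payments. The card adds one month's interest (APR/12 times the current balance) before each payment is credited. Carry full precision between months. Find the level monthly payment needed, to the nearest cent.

$2,859.26

Monthly rate r = 16.7%/12 = 1.39167% = 0.0139167.
Level-payment amortization: P = B₀·r / (1 − (1+r)^(−n)) = 16350.00·0.0139167 / (1 − 1.01392^(−6)).
Denominator 1 − (1+r)^(−6) = 0.0795791925.
P = 227.537 / 0.0795791925 ≈ 2859.26.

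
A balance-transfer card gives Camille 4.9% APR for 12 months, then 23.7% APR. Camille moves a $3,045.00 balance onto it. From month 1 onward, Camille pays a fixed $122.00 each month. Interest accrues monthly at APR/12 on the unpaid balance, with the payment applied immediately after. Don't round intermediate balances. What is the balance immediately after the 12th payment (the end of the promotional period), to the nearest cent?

Promo months 1–12 at r₀ = 4.9%/12 = 0.00408333; months 13+ at r₁ = 23.7%/12 = 0.01975.
After month 12: iterate B ← B·(1+r₀) − $122.00 for 12 months → $1,700.27.

$1,700.27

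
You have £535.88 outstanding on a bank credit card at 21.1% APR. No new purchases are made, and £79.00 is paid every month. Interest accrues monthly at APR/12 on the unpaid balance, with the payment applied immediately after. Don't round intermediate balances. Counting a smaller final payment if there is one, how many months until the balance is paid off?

8 payments

Monthly rate r = 21.1%/12 = 1.75833% = 0.0175833.
Recurrence: B ← B·(1+r) − £79.00.
Month 1: interest £9.42; balance after payment £466.30.
Month 2: interest £8.20; balance after payment £395.50.
Closed form: n = −ln(1 − rB₀/P)/ln(1+r) = −ln(0.88073)/ln(1.01758) ≈ 7.286, so the balance reaches zero during payment 8.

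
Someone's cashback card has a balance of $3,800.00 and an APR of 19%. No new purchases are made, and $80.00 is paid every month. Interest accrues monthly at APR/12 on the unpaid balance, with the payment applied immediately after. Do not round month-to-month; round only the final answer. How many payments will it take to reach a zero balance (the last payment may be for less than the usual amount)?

Monthly rate r = 19%/12 = 1.58333% = 0.0158333.
Recurrence: B ← B·(1+r) − $80.00.
Month 1: interest $60.17; balance after payment $3,780.17.
Month 2: interest $59.85; balance after payment $3,760.02.
Closed form: n = −ln(1 − rB₀/P)/ln(1+r) = −ln(0.24792)/ln(1.01583) ≈ 88.779, so the balance reaches zero during payment 89.

89 payments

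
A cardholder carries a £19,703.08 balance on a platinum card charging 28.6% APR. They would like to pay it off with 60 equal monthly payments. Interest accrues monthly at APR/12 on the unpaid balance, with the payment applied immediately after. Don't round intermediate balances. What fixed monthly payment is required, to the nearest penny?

Monthly rate r = 28.6%/12 = 2.38333% = 0.0238333.
Level-payment amortization: P = B₀·r / (1 − (1+r)^(−n)) = 19703.08·0.0238333 / (1 − 1.02383^(−60)).
Denominator 1 − (1+r)^(−60) = 0.756642854.
P = 469.59 / 0.756642854 ≈ 620.62.

£620.62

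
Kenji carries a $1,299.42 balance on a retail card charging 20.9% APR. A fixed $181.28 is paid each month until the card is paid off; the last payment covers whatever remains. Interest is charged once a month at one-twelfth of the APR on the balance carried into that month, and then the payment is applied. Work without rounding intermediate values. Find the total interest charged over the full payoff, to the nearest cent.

$100.93

Monthly rate r = 20.9%/12 = 1.74167% = 0.0174167.
Payoff takes n = ⌈−ln(1 − rB₀/P)/ln(1+r)⌉ = ⌈7.723⌉ = 8 payments; the last is $131.39.
Total paid = 7·$181.28 + $131.39 = $1,400.35.
Total interest = total paid − principal = $1,400.35 − $1,299.42 = $100.93.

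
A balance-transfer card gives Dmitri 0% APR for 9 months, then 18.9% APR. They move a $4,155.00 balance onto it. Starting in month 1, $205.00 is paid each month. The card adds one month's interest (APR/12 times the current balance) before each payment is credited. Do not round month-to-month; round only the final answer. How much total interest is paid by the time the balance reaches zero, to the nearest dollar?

Promo months 1–9 at r₀ = 0%/12 = 0; months 10+ at r₁ = 18.9%/12 = 0.01575.
After month 9 (no interest yet): B = $4,155.00 − 9·$205.00 = $2,310.00.
Then at r₁ with $205.00/mo: n₂ = −ln(1 − r₁·B/P)/ln(1+r₁) ≈ 12.50 → 13 more payments.
Total paid = 21·$205.00 + $103.38 = $4,408.38; interest = $4,408.38 − $4,155.00 = $253.38.

$253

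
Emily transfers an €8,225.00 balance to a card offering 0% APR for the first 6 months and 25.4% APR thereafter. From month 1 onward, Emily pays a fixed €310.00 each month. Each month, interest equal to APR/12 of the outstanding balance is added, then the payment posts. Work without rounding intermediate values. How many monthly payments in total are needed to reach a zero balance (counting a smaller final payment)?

34 payments

Promo months 1–6 at r₀ = 0%/12 = 0; months 7+ at r₁ = 25.4%/12 = 0.0211667.
After month 6 (no interest yet): B = €8,225.00 − 6·€310.00 = €6,365.00.
Then at r₁ with €310.00/mo: n₂ = −ln(1 − r₁·B/P)/ln(1+r₁) ≈ 27.22 → 28 more payments.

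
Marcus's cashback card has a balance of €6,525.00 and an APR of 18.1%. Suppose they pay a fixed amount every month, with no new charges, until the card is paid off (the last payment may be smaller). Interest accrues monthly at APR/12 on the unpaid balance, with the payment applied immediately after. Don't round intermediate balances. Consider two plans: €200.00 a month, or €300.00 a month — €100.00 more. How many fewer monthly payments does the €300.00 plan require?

19 fewer payments

Monthly rate r = 18.1%/12 = 1.50833% = 0.0150833.
At €200.00/mo: n = ⌈−ln(1 − rB₀/P)/ln(1+r)⌉ = 46 payments (last €50.73); total interest = total paid − €6,525.00 = €2,525.73.
At €300.00/mo: 27 payments (last €167.91); total interest €1,442.91.
Payments saved = 46 − 27 = 19.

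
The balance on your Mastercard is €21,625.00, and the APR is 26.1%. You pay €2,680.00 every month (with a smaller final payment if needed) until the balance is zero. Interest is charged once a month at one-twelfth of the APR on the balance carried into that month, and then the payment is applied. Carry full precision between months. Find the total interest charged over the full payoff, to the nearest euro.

€2,412

Monthly rate r = 26.1%/12 = 2.175% = 0.02175.
Payoff takes n = ⌈−ln(1 − rB₀/P)/ln(1+r)⌉ = ⌈8.969⌉ = 9 payments; the last is €2,597.20.
Total paid = 8·€2,680.00 + €2,597.20 = €24,037.20.
Total interest = total paid − principal = €24,037.20 − €21,625.00 = €2,412.20.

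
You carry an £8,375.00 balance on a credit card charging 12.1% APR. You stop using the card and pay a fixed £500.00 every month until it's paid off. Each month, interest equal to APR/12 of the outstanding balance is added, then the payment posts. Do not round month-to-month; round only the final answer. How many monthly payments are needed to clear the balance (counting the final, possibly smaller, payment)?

19 payments

Monthly rate r = 12.1%/12 = 1.00833% = 0.0100833.
Recurrence: B ← B·(1+r) − £500.00.
Month 1: interest £84.45; balance after payment £7,959.45.
Month 2: interest £80.26; balance after payment £7,539.71.
Closed form: n = −ln(1 − rB₀/P)/ln(1+r) = −ln(0.8311)/ln(1.01008) ≈ 18.439, so the balance reaches zero during payment 19.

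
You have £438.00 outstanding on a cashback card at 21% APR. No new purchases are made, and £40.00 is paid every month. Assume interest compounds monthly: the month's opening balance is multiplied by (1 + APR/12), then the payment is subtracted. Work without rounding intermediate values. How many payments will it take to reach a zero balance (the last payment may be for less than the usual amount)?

Monthly rate r = 21%/12 = 1.75% = 0.0175.
Recurrence: B ← B·(1+r) − £40.00.
Month 1: interest £7.67; balance after payment £405.67.
Month 2: interest £7.10; balance after payment £372.76.
Closed form: n = −ln(1 − rB₀/P)/ln(1+r) = −ln(0.80837)/ln(1.0175) ≈ 12.262, so the balance reaches zero during payment 13.

13 months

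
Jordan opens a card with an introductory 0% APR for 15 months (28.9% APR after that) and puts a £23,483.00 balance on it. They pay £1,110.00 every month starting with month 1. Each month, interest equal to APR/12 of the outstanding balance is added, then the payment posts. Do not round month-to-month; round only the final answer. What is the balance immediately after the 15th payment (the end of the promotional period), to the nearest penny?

£6,833.00

Promo months 1–15 at r₀ = 0%/12 = 0; months 16+ at r₁ = 28.9%/12 = 0.0240833.
After month 15 (no interest yet): B = £23,483.00 − 15·£1,110.00 = £6,833.00.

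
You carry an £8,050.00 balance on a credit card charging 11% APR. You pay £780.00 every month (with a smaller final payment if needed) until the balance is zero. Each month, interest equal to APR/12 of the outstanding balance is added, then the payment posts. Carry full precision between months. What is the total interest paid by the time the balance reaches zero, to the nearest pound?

£446

Monthly rate r = 11%/12 = 0.916667% = 0.00916667.
Payoff takes n = ⌈−ln(1 − rB₀/P)/ln(1+r)⌉ = ⌈10.891⌉ = 11 payments; the last is £695.69.
Total paid = 10·£780.00 + £695.69 = £8,495.69.
Total interest = total paid − principal = £8,495.69 − £8,050.00 = £445.69.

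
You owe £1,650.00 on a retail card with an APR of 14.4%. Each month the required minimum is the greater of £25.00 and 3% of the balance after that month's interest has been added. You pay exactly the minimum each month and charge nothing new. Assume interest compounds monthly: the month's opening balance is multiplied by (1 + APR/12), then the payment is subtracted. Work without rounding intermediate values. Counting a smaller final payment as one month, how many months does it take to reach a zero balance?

80 months

Monthly rate r = 14.4%/12 = 1.2% = 0.012.
While 3% of the post-interest balance exceeds £25.00, each month B ← (B·(1+r))·(1 − 0.03), i.e. B shrinks by the factor (1+r)·0.97 = 0.98164.
This holds for months 1–38. Entering month 39 the balance is £815.96; 3% of the post-interest balance is now below £25.00, so the flat £25.00 minimum applies from here.
From month 39 a fixed £25.00 at rate r clears £815.96 in 42 more payments. Total: 38 + 42 = 80 months.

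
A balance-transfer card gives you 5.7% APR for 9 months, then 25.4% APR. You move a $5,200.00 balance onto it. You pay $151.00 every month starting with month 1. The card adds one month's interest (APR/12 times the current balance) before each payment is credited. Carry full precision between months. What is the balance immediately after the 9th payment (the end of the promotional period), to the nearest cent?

Promo months 1–9 at r₀ = 5.7%/12 = 0.00475; months 10+ at r₁ = 25.4%/12 = 0.0211667.
After month 9: iterate B ← B·(1+r₀) − $151.00 for 9 months → $4,041.46.

$4,041.46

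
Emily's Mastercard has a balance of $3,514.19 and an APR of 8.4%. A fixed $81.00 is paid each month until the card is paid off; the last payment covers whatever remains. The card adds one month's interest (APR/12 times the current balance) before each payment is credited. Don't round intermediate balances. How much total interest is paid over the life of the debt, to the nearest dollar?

Monthly rate r = 8.4%/12 = 0.7% = 0.007.
Payoff takes n = ⌈−ln(1 − rB₀/P)/ln(1+r)⌉ = ⌈51.891⌉ = 52 payments; the last is $72.16.
Total paid = 51·$81.00 + $72.16 = $4,203.16.
Total interest = total paid − principal = $4,203.16 − $3,514.19 = $688.97.

$689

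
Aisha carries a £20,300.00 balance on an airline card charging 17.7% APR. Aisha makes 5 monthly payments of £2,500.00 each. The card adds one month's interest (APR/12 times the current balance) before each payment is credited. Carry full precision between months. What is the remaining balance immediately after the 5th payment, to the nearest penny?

Monthly rate r = 17.7%/12 = 1.475% = 0.01475.
Each month: B ← B·(1+r) − £2,500.00.
Month 1: interest £299.43; balance after payment £18,099.42.
Month 2: interest £266.97; balance after payment £15,866.39.
Month 3: interest £234.03; balance after payment £13,600.42.
Month 4: interest £200.61; balance after payment £11,301.03.
Month 5: interest £166.69; balance after payment £8,967.72.

£8,967.72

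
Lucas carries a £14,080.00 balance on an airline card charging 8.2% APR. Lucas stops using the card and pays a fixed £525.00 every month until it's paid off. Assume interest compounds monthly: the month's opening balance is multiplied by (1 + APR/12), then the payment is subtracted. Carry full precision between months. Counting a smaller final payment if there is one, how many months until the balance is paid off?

30 months

Monthly rate r = 8.2%/12 = 0.683333% = 0.00683333.
Recurrence: B ← B·(1+r) − £525.00.
Month 1: interest £96.21; balance after payment £13,651.21.
Month 2: interest £93.28; balance after payment £13,219.50.
Closed form: n = −ln(1 − rB₀/P)/ln(1+r) = −ln(0.81674)/ln(1.00683) ≈ 29.726, so the balance reaches zero during payment 30.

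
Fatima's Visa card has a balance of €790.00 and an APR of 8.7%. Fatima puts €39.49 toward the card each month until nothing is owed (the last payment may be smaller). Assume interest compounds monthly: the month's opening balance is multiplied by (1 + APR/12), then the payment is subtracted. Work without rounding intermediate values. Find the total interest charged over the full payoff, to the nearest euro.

Monthly rate r = 8.7%/12 = 0.725% = 0.00725.
Payoff takes n = ⌈−ln(1 − rB₀/P)/ln(1+r)⌉ = ⌈21.692⌉ = 22 payments; the last is €27.34.
Total paid = 21·€39.49 + €27.34 = €856.63.
Total interest = total paid − principal = €856.63 − €790.00 = €66.63.

€67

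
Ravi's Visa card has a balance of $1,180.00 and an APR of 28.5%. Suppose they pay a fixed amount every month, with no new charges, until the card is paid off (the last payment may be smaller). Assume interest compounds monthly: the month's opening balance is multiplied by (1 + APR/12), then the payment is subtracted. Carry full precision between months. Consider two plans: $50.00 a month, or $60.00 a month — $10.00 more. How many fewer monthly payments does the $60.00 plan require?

Monthly rate r = 28.5%/12 = 2.375% = 0.02375.
At $50.00/mo: n = ⌈−ln(1 − rB₀/P)/ln(1+r)⌉ = 36 payments (last $1.26); total interest = total paid − $1,180.00 = $571.26.
At $60.00/mo: 27 payments (last $48.95); total interest $428.95.
Payments saved = 36 − 27 = 9.

9 fewer payments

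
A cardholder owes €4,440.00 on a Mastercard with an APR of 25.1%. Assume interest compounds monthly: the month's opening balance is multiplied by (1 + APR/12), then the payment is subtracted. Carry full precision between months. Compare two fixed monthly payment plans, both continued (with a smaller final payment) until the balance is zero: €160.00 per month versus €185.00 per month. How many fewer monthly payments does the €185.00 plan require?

Monthly rate r = 25.1%/12 = 2.09167% = 0.0209167.
At €160.00/mo: n = ⌈−ln(1 − rB₀/P)/ln(1+r)⌉ = 42 payments (last €153.15); total interest = total paid − €4,440.00 = €2,273.15.
At €185.00/mo: 34 payments (last €125.76); total interest €1,790.76.
Payments saved = 42 − 34 = 8.

8 fewer payments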